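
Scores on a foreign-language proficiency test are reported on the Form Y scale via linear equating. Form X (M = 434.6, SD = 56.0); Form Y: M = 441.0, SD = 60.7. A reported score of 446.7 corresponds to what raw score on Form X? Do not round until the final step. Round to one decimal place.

Invert y = (SD_Y/SD_X)(x − M_X) + M_Y:
x = (SD_X/SD_Y)(y − M_Y) + M_X = (56.0/60.7)(446.7 − 441.0) + 434.6
x = 0.922570 × 5.700 + 434.6 = 439.9

439.9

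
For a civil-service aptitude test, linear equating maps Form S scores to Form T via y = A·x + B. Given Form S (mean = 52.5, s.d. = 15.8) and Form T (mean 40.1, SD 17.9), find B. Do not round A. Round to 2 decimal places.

A = SD_Y / SD_X = 17.9 / 15.8 = 1.132911
B = M_Y − A·M_X = 40.1 − 1.132911 × 52.5 = -19.38

-19.38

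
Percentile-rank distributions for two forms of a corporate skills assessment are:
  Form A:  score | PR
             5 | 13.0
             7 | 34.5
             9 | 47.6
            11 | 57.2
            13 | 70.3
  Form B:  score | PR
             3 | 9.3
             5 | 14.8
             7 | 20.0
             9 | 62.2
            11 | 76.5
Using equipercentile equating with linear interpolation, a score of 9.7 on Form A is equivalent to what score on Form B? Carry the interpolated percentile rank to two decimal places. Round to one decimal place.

8.5

PR of 9.7 on Form A: 47.6 + (9.7 − 9)/(11 − 9) × (57.2 − 47.6) = 50.96
On Form B, PR 50.96 falls between score 7 (PR 20.0) and 9 (PR 62.2).
Interpolate: 7 + (50.96 − 20.0)/(62.2 − 20.0) × (9 − 7) = 8.5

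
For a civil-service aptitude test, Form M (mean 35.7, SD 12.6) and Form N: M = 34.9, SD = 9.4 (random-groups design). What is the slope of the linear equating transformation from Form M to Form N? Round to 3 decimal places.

0.746

A = SD_Y / SD_X = 9.4 / 12.6 = 0.746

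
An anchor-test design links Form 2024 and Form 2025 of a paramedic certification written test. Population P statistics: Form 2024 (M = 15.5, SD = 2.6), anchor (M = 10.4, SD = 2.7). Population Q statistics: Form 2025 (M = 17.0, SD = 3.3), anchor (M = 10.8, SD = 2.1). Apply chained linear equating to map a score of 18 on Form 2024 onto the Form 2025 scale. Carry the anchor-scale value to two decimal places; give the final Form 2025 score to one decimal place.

20.5

Form 2024 → anchor (Population P): v = (2.7/2.6)(18 − 15.5) + 10.4 = 13.00
anchor → Form 2025 (Population Q): y = (3.3/2.1)(13.00 − 10.8) + 17.0 = 20.5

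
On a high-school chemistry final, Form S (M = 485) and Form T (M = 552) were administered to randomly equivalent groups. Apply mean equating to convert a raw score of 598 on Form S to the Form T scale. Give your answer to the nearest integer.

Mean equating: y = x + (M_Y − M_X) = 598 + (552 − 485) = 665

665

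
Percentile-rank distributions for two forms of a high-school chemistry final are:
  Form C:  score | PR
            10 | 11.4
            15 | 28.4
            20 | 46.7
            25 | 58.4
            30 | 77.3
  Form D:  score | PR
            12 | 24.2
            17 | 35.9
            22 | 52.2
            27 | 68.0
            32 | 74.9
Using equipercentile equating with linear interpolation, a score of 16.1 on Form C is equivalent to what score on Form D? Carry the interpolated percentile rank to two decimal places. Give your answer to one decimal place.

PR of 16.1 on Form C: 28.4 + (16.1 − 15)/(20 − 15) × (46.7 − 28.4) = 32.43
On Form D, PR 32.43 falls between score 12 (PR 24.2) and 17 (PR 35.9).
Interpolate: 12 + (32.43 − 24.2)/(35.9 − 24.2) × (17 − 12) = 15.5

15.5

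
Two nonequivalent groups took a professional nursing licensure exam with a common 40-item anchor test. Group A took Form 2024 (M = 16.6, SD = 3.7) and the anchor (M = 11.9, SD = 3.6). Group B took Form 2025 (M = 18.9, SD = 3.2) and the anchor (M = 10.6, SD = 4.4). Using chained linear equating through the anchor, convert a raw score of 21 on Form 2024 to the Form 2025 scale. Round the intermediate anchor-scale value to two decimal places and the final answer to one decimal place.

Form 2024 → anchor (Group A): v = (3.6/3.7)(21 − 16.6) + 11.9 = 16.18
anchor → Form 2025 (Group B): y = (3.2/4.4)(16.18 − 10.6) + 18.9 = 23.0

23.0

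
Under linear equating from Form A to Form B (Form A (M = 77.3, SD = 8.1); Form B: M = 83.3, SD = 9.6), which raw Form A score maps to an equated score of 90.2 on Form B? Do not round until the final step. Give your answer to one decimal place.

83.1

Invert y = (SD_Y/SD_X)(x − M_X) + M_Y:
x = (SD_X/SD_Y)(y − M_Y) + M_X = (8.1/9.6)(90.2 − 83.3) + 77.3
x = 0.843750 × 6.900 + 77.3 = 83.1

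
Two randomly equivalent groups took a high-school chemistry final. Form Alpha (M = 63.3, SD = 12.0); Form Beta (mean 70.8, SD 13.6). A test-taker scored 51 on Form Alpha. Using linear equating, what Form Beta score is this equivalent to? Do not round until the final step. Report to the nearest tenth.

Linear equating: y = (SD_Y/SD_X)(x − M_X) + M_Y
y = (13.6/12.0)(51 − 63.3) + 70.8
y = 1.133333 × -12.3 + 70.8 = -13.9400 + 70.8 = 56.9

56.9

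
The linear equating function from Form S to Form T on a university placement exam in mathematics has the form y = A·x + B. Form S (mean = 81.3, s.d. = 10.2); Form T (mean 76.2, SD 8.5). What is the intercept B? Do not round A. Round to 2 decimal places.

A = SD_Y / SD_X = 8.5 / 10.2 = 0.833333
B = M_Y − A·M_X = 76.2 − 0.833333 × 81.3 = 8.45

8.45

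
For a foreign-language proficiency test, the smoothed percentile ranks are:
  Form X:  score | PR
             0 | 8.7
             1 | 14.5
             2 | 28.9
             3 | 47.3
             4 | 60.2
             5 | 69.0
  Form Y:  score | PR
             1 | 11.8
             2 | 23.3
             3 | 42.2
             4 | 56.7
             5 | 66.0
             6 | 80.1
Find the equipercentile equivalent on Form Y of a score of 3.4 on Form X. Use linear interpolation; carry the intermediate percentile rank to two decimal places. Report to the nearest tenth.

PR of 3.4 on Form X: 47.3 + (3.4 − 3)/(4 − 3) × (60.2 − 47.3) = 52.46
On Form Y, PR 52.46 falls between score 3 (PR 42.2) and 4 (PR 56.7).
Interpolate: 3 + (52.46 − 42.2)/(56.7 − 42.2) × (4 − 3) = 3.7

3.7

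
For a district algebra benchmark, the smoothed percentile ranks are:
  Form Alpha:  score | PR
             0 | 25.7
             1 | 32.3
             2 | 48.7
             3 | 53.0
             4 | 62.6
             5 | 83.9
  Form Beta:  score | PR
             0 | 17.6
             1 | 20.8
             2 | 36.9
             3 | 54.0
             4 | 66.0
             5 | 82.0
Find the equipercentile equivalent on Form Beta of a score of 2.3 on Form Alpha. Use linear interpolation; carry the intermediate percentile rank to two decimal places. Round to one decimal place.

PR of 2.3 on Form Alpha: 48.7 + (2.3 − 2)/(3 − 2) × (53.0 − 48.7) = 49.99
On Form Beta, PR 49.99 falls between score 2 (PR 36.9) and 3 (PR 54.0).
Interpolate: 2 + (49.99 − 36.9)/(54.0 − 36.9) × (3 − 2) = 2.8

2.8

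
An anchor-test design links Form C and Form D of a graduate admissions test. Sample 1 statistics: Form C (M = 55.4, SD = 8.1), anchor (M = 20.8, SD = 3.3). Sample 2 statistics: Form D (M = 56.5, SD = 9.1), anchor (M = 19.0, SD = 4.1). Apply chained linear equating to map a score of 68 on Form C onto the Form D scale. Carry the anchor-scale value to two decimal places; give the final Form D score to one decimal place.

Form C → anchor (Sample 1): v = (3.3/8.1)(68 − 55.4) + 20.8 = 25.93
anchor → Form D (Sample 2): y = (9.1/4.1)(25.93 − 19.0) + 56.5 = 71.9

71.9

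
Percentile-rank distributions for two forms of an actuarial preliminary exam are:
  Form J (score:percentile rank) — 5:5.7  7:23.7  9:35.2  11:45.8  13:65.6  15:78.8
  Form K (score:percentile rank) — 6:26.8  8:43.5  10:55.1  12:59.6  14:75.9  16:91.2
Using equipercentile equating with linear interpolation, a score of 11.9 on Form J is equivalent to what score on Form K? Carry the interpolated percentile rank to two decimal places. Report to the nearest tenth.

PR of 11.9 on Form J: 45.8 + (11.9 − 11)/(13 − 11) × (65.6 − 45.8) = 54.71
On Form K, PR 54.71 falls between score 8 (PR 43.5) and 10 (PR 55.1).
Interpolate: 8 + (54.71 − 43.5)/(55.1 − 43.5) × (10 − 8) = 9.9

9.9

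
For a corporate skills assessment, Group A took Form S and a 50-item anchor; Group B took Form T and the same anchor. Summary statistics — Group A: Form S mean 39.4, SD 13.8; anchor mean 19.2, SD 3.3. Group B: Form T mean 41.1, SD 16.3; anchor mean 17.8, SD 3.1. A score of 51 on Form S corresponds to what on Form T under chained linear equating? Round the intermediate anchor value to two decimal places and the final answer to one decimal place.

Form S → anchor (Group A): v = (3.3/13.8)(51 − 39.4) + 19.2 = 21.97
anchor → Form T (Group B): y = (16.3/3.1)(21.97 − 17.8) + 41.1 = 63.0

63.0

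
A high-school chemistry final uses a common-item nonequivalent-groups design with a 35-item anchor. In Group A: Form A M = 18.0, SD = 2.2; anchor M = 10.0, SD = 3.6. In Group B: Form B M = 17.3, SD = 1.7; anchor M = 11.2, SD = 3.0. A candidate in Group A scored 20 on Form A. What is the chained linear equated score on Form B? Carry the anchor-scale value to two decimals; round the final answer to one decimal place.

18.5

Form A → anchor (Group A): v = (3.6/2.2)(20 − 18.0) + 10.0 = 13.27
anchor → Form B (Group B): y = (1.7/3.0)(13.27 − 11.2) + 17.3 = 18.5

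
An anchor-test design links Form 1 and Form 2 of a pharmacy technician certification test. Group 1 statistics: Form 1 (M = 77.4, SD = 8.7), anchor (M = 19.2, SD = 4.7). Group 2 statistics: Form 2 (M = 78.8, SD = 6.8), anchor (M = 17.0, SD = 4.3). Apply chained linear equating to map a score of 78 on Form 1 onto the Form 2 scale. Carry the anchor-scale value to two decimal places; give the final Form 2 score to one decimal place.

82.8

Form 1 → anchor (Group 1): v = (4.7/8.7)(78 − 77.4) + 19.2 = 19.52
anchor → Form 2 (Group 2): y = (6.8/4.3)(19.52 − 17.0) + 78.8 = 82.8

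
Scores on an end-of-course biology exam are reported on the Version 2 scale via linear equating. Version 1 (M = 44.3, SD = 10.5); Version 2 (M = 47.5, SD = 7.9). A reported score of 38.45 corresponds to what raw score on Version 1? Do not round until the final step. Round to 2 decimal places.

32.27

Invert y = (SD_Y/SD_X)(x − M_X) + M_Y:
x = (SD_X/SD_Y)(y − M_Y) + M_X = (10.5/7.9)(38.45 − 47.5) + 44.3
x = 1.329114 × -9.050 + 44.3 = 32.27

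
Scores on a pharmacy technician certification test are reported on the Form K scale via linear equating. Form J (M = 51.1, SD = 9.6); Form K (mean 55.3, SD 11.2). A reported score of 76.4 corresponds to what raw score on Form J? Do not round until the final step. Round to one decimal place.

69.2

Invert y = (SD_Y/SD_X)(x − M_X) + M_Y:
x = (SD_X/SD_Y)(y − M_Y) + M_X = (9.6/11.2)(76.4 − 55.3) + 51.1
x = 0.857143 × 21.100 + 51.1 = 69.2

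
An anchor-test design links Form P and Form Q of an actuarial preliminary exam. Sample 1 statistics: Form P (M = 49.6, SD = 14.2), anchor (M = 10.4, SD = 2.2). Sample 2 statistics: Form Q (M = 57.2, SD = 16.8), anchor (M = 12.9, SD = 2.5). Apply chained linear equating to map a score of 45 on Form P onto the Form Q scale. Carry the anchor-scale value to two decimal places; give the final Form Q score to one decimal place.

Form P → anchor (Sample 1): v = (2.2/14.2)(45 − 49.6) + 10.4 = 9.69
anchor → Form Q (Sample 2): y = (16.8/2.5)(9.69 − 12.9) + 57.2 = 35.6

35.6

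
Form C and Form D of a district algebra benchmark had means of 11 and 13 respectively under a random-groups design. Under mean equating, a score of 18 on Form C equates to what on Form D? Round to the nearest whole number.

Mean equating: y = x + (M_Y − M_X) = 18 + (13 − 11) = 20

20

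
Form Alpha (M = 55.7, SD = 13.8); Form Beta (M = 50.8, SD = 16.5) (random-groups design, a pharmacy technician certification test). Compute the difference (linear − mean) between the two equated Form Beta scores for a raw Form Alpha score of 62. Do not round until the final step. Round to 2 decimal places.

1.23

Mean-equated: 62 + (50.8 − 55.7) = 57.10
Linear-equated: (16.5/13.8)(62 − 55.7) + 50.8 = 58.333
Difference = 58.333 − 57.10 = 1.23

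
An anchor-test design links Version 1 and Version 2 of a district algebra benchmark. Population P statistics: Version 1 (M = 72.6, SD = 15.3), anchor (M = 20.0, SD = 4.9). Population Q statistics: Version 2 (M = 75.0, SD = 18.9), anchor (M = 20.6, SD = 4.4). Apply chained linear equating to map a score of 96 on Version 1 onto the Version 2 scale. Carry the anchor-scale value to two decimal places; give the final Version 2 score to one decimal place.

Version 1 → anchor (Population P): v = (4.9/15.3)(96 − 72.6) + 20.0 = 27.49
anchor → Version 2 (Population Q): y = (18.9/4.4)(27.49 − 20.6) + 75.0 = 104.6

104.6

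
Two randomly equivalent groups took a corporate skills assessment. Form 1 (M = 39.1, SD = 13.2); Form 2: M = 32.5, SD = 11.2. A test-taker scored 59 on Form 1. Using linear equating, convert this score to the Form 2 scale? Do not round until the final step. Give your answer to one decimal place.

49.4

Linear equating: y = (SD_Y/SD_X)(x − M_X) + M_Y
y = (11.2/13.2)(59 − 39.1) + 32.5
y = 0.848485 × 19.9 + 32.5 = 16.8848 + 32.5 = 49.4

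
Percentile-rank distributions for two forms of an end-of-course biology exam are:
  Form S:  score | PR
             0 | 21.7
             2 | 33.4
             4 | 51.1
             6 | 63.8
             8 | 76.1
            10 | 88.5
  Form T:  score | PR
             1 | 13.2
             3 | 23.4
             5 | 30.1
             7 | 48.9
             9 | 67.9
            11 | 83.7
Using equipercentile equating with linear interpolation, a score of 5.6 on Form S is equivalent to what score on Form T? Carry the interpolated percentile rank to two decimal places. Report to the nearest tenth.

8.3

PR of 5.6 on Form S: 51.1 + (5.6 − 4)/(6 − 4) × (63.8 − 51.1) = 61.26
On Form T, PR 61.26 falls between score 7 (PR 48.9) and 9 (PR 67.9).
Interpolate: 7 + (61.26 − 48.9)/(67.9 − 48.9) × (9 − 7) = 8.3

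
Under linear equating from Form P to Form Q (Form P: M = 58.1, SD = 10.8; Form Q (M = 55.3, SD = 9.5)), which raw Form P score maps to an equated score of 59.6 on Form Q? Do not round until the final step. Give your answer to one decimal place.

Invert y = (SD_Y/SD_X)(x − M_X) + M_Y:
x = (SD_X/SD_Y)(y − M_Y) + M_X = (10.8/9.5)(59.6 − 55.3) + 58.1
x = 1.136842 × 4.300 + 58.1 = 63.0

63.0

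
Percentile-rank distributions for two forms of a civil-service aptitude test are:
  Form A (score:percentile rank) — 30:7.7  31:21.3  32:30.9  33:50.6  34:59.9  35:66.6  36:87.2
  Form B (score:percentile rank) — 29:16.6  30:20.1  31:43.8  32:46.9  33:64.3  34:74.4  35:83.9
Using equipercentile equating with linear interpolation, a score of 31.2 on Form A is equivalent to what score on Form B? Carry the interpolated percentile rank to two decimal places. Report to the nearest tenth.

30.1

PR of 31.2 on Form A: 21.3 + (31.2 − 31)/(32 − 31) × (30.9 − 21.3) = 23.22
On Form B, PR 23.22 falls between score 30 (PR 20.1) and 31 (PR 43.8).
Interpolate: 30 + (23.22 − 20.1)/(43.8 − 20.1) × (31 − 30) = 30.1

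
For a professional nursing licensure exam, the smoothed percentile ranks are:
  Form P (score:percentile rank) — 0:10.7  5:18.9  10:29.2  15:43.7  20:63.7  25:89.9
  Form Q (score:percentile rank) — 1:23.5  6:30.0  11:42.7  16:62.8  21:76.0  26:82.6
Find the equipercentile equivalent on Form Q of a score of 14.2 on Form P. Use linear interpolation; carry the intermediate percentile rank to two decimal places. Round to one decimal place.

10.5

PR of 14.2 on Form P: 29.2 + (14.2 − 10)/(15 − 10) × (43.7 − 29.2) = 41.38
On Form Q, PR 41.38 falls between score 6 (PR 30.0) and 11 (PR 42.7).
Interpolate: 6 + (41.38 − 30.0)/(42.7 − 30.0) × (11 − 6) = 10.5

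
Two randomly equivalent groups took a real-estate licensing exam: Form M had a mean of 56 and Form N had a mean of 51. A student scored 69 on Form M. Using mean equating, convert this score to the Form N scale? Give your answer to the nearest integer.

64

Mean equating: y = x + (M_Y − M_X) = 69 + (51 − 56) = 64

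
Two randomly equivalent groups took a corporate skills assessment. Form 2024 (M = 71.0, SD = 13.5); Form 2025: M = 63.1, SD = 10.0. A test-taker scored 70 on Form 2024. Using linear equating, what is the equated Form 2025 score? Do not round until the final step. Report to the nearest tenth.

62.4

Linear equating: y = (SD_Y/SD_X)(x − M_X) + M_Y
y = (10.0/13.5)(70 − 71.0) + 63.1
y = 0.740741 × -1.0 + 63.1 = -0.7407 + 63.1 = 62.4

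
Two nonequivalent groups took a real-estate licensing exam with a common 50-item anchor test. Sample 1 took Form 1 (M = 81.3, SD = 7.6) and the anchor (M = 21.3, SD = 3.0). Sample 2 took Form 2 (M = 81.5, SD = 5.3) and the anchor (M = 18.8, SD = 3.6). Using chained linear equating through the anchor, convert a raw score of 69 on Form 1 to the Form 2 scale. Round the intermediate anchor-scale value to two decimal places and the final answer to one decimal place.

Form 1 → anchor (Sample 1): v = (3.0/7.6)(69 − 81.3) + 21.3 = 16.44
anchor → Form 2 (Sample 2): y = (5.3/3.6)(16.44 − 18.8) + 81.5 = 78.0

78.0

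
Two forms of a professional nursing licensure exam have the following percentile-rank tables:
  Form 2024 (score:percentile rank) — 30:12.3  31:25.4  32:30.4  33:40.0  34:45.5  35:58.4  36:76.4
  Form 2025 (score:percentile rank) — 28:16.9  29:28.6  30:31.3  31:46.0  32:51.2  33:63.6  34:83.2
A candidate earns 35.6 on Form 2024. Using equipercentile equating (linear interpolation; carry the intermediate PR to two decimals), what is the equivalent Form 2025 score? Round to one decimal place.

PR of 35.6 on Form 2024: 58.4 + (35.6 − 35)/(36 − 35) × (76.4 − 58.4) = 69.20
On Form 2025, PR 69.20 falls between score 33 (PR 63.6) and 34 (PR 83.2).
Interpolate: 33 + (69.20 − 63.6)/(83.2 − 63.6) × (34 − 33) = 33.3

33.3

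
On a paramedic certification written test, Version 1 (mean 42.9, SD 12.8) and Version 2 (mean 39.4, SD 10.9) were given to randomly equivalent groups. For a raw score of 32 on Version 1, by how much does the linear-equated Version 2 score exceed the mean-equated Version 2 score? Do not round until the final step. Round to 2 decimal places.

Mean-equated: 32 + (39.4 − 42.9) = 28.50
Linear-equated: (10.9/12.8)(32 − 42.9) + 39.4 = 30.118
Difference = 30.118 − 28.50 = 1.62

1.62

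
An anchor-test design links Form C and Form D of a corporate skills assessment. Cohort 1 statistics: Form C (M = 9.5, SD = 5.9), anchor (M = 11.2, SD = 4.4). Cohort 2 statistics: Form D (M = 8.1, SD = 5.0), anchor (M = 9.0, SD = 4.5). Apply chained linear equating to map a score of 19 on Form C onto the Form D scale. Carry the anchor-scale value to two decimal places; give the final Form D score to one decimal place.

18.4

Form C → anchor (Cohort 1): v = (4.4/5.9)(19 − 9.5) + 11.2 = 18.28
anchor → Form D (Cohort 2): y = (5.0/4.5)(18.28 − 9.0) + 8.1 = 18.4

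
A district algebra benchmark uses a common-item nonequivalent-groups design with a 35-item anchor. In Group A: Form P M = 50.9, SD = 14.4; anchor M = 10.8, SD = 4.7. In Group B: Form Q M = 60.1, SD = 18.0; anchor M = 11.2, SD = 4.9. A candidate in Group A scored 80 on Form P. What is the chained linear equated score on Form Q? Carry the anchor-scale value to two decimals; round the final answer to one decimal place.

93.5

Form P → anchor (Group A): v = (4.7/14.4)(80 − 50.9) + 10.8 = 20.30
anchor → Form Q (Group B): y = (18.0/4.9)(20.30 − 11.2) + 60.1 = 93.5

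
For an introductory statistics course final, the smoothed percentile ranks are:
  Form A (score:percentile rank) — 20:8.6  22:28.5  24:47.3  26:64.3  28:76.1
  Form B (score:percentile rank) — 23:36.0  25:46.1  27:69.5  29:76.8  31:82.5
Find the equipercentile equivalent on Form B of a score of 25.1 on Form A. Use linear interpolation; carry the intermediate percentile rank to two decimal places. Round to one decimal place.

25.9

PR of 25.1 on Form A: 47.3 + (25.1 − 24)/(26 − 24) × (64.3 − 47.3) = 56.65
On Form B, PR 56.65 falls between score 25 (PR 46.1) and 27 (PR 69.5).
Interpolate: 25 + (56.65 − 46.1)/(69.5 − 46.1) × (27 − 25) = 25.9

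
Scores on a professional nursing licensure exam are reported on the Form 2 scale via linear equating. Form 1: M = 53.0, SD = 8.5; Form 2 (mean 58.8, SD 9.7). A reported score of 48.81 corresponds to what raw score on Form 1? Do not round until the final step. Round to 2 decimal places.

44.25

Invert y = (SD_Y/SD_X)(x − M_X) + M_Y:
x = (SD_X/SD_Y)(y − M_Y) + M_X = (8.5/9.7)(48.81 − 58.8) + 53.0
x = 0.876289 × -9.990 + 53.0 = 44.25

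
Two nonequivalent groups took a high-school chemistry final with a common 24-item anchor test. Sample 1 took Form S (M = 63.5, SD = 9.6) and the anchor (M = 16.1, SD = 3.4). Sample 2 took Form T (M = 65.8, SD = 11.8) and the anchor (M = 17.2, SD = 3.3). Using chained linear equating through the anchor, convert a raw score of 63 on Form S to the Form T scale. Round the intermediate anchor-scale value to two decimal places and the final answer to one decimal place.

Form S → anchor (Sample 1): v = (3.4/9.6)(63 − 63.5) + 16.1 = 15.92
anchor → Form T (Sample 2): y = (11.8/3.3)(15.92 − 17.2) + 65.8 = 61.2

61.2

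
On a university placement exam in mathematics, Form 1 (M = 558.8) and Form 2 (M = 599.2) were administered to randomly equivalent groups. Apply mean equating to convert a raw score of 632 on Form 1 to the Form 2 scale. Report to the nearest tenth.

Mean equating: y = x + (M_Y − M_X) = 632 + (599.2 − 558.8) = 672.4

672.4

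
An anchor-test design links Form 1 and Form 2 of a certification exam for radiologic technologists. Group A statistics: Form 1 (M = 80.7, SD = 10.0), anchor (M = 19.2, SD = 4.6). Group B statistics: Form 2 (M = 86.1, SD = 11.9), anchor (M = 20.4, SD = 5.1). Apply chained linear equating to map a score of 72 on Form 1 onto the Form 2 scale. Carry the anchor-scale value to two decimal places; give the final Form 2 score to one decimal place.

74.0

Form 1 → anchor (Group A): v = (4.6/10.0)(72 − 80.7) + 19.2 = 15.20
anchor → Form 2 (Group B): y = (11.9/5.1)(15.20 − 20.4) + 86.1 = 74.0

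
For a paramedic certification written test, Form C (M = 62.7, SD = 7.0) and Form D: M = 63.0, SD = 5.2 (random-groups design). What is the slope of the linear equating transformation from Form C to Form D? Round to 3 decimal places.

A = SD_Y / SD_X = 5.2 / 7.0 = 0.743

0.743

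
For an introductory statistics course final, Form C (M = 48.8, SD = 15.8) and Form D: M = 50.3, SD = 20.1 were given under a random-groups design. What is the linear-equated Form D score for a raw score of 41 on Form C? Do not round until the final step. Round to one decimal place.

Linear equating: y = (SD_Y/SD_X)(x − M_X) + M_Y
y = (20.1/15.8)(41 − 48.8) + 50.3
y = 1.272152 × -7.8 + 50.3 = -9.9228 + 50.3 = 40.4

40.4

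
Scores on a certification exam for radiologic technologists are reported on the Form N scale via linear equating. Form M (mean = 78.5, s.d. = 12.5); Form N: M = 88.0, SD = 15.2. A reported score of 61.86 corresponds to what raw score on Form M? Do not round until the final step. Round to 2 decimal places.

Invert y = (SD_Y/SD_X)(x − M_X) + M_Y:
x = (SD_X/SD_Y)(y − M_Y) + M_X = (12.5/15.2)(61.86 − 88.0) + 78.5
x = 0.822368 × -26.140 + 78.5 = 57.00

57.00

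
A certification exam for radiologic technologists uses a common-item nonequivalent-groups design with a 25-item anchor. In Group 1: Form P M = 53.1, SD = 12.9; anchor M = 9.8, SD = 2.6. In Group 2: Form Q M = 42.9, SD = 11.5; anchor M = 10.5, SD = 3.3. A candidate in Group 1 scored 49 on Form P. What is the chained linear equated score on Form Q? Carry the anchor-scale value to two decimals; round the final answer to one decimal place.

Form P → anchor (Group 1): v = (2.6/12.9)(49 − 53.1) + 9.8 = 8.97
anchor → Form Q (Group 2): y = (11.5/3.3)(8.97 − 10.5) + 42.9 = 37.6

37.6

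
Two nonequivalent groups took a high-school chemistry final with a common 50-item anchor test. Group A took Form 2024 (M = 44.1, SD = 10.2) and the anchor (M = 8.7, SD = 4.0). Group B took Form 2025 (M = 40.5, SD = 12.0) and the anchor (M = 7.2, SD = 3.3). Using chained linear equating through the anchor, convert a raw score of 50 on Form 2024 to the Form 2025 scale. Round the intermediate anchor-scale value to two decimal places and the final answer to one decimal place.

54.4

Form 2024 → anchor (Group A): v = (4.0/10.2)(50 − 44.1) + 8.7 = 11.01
anchor → Form 2025 (Group B): y = (12.0/3.3)(11.01 − 7.2) + 40.5 = 54.4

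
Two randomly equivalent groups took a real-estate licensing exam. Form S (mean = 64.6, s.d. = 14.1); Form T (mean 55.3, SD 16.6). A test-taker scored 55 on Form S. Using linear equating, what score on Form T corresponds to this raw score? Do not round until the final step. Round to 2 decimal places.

Linear equating: y = (SD_Y/SD_X)(x − M_X) + M_Y
y = (16.6/14.1)(55 − 64.6) + 55.3
y = 1.177305 × -9.6 + 55.3 = -11.3021 + 55.3 = 44.00

44.00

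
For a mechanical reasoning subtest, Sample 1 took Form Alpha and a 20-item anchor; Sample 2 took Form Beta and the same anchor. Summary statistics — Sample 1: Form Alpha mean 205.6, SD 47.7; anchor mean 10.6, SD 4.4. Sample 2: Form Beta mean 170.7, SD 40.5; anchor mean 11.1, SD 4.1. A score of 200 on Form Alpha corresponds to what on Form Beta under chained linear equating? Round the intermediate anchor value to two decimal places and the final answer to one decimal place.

Form Alpha → anchor (Sample 1): v = (4.4/47.7)(200 − 205.6) + 10.6 = 10.08
anchor → Form Beta (Sample 2): y = (40.5/4.1)(10.08 − 11.1) + 170.7 = 160.6

160.6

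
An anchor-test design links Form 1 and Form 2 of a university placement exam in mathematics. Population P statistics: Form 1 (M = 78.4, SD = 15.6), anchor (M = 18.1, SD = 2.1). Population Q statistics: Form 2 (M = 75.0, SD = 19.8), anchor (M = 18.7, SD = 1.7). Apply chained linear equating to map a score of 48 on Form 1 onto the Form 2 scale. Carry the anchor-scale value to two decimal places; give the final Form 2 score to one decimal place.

20.4

Form 1 → anchor (Population P): v = (2.1/15.6)(48 − 78.4) + 18.1 = 14.01
anchor → Form 2 (Population Q): y = (19.8/1.7)(14.01 − 18.7) + 75.0 = 20.4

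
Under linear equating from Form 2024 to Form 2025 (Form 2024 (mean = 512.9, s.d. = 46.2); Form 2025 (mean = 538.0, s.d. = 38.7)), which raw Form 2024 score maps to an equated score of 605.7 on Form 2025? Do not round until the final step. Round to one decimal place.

593.7

Invert y = (SD_Y/SD_X)(x − M_X) + M_Y:
x = (SD_X/SD_Y)(y − M_Y) + M_X = (46.2/38.7)(605.7 − 538.0) + 512.9
x = 1.193798 × 67.700 + 512.9 = 593.7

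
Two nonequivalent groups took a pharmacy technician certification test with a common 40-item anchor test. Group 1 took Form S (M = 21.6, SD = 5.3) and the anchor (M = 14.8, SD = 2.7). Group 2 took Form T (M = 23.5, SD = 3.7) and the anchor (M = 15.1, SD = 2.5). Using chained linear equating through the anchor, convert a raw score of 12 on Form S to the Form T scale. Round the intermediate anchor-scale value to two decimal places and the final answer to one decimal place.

Form S → anchor (Group 1): v = (2.7/5.3)(12 − 21.6) + 14.8 = 9.91
anchor → Form T (Group 2): y = (3.7/2.5)(9.91 − 15.1) + 23.5 = 15.8

15.8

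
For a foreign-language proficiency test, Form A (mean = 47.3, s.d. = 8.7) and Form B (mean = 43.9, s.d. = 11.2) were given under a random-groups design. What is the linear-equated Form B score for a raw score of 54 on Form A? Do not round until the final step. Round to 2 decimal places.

Linear equating: y = (SD_Y/SD_X)(x − M_X) + M_Y
y = (11.2/8.7)(54 − 47.3) + 43.9
y = 1.287356 × 6.7 + 43.9 = 8.6253 + 43.9 = 52.53

52.53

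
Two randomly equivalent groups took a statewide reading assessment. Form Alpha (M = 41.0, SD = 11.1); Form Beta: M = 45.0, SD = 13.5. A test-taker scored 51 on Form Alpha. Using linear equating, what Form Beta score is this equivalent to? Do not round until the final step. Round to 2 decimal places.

57.16

Linear equating: y = (SD_Y/SD_X)(x − M_X) + M_Y
y = (13.5/11.1)(51 − 41.0) + 45.0
y = 1.216216 × 10.0 + 45.0 = 12.1622 + 45.0 = 57.16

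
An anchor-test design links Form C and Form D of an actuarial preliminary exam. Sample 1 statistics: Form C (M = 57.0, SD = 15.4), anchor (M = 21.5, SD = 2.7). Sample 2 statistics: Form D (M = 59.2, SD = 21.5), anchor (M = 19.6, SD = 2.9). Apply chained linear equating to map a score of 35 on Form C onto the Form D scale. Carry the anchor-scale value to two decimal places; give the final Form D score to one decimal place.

Form C → anchor (Sample 1): v = (2.7/15.4)(35 − 57.0) + 21.5 = 17.64
anchor → Form D (Sample 2): y = (21.5/2.9)(17.64 − 19.6) + 59.2 = 44.7

44.7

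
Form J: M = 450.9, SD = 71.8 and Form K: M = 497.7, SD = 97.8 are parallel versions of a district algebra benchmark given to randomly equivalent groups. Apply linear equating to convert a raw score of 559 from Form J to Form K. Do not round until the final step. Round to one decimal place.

644.9

Linear equating: y = (SD_Y/SD_X)(x − M_X) + M_Y
y = (97.8/71.8)(559 − 450.9) + 497.7
y = 1.362117 × 108.1 + 497.7 = 147.2448 + 497.7 = 644.9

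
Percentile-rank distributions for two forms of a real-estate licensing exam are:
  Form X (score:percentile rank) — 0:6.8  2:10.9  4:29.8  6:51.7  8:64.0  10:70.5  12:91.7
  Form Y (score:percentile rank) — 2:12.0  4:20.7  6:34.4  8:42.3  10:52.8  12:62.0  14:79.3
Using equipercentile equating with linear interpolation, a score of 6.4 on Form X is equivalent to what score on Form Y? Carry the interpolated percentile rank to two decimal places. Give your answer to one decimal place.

PR of 6.4 on Form X: 51.7 + (6.4 − 6)/(8 − 6) × (64.0 − 51.7) = 54.16
On Form Y, PR 54.16 falls between score 10 (PR 52.8) and 12 (PR 62.0).
Interpolate: 10 + (54.16 − 52.8)/(62.0 − 52.8) × (12 − 10) = 10.3

10.3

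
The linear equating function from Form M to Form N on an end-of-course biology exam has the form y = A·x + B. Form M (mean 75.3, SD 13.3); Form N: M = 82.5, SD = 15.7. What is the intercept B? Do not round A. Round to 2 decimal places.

A = SD_Y / SD_X = 15.7 / 13.3 = 1.180451
B = M_Y − A·M_X = 82.5 − 1.180451 × 75.3 = -6.39

-6.39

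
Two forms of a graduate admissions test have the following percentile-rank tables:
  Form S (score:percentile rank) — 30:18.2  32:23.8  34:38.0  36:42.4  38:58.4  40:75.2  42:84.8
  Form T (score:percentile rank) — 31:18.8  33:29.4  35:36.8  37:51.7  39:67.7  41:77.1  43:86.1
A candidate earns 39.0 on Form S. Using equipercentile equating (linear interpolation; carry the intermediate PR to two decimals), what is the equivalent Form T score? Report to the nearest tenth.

38.9

PR of 39.0 on Form S: 58.4 + (39.0 − 38)/(40 − 38) × (75.2 − 58.4) = 66.80
On Form T, PR 66.80 falls between score 37 (PR 51.7) and 39 (PR 67.7).
Interpolate: 37 + (66.80 − 51.7)/(67.7 − 51.7) × (39 − 37) = 38.9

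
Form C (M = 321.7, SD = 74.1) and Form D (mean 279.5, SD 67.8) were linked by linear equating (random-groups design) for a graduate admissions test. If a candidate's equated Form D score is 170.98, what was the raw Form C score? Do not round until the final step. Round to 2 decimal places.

203.10

Invert y = (SD_Y/SD_X)(x − M_X) + M_Y:
x = (SD_X/SD_Y)(y − M_Y) + M_X = (74.1/67.8)(170.98 − 279.5) + 321.7
x = 1.092920 × -108.520 + 321.7 = 203.10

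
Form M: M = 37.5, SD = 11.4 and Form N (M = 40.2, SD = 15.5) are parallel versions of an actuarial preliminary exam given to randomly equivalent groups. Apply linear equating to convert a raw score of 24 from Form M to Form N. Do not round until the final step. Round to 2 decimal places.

21.84

Linear equating: y = (SD_Y/SD_X)(x − M_X) + M_Y
y = (15.5/11.4)(24 − 37.5) + 40.2
y = 1.359649 × -13.5 + 40.2 = -18.3553 + 40.2 = 21.84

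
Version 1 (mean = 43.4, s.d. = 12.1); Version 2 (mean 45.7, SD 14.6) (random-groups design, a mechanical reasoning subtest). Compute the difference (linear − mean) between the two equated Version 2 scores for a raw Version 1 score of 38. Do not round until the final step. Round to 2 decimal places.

Mean-equated: 38 + (45.7 − 43.4) = 40.30
Linear-equated: (14.6/12.1)(38 − 43.4) + 45.7 = 39.184
Difference = 39.184 − 40.30 = -1.12

-1.12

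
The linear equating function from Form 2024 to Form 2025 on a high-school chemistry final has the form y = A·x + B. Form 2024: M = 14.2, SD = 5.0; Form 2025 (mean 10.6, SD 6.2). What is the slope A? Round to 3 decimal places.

1.240

A = SD_Y / SD_X = 6.2 / 5.0 = 1.240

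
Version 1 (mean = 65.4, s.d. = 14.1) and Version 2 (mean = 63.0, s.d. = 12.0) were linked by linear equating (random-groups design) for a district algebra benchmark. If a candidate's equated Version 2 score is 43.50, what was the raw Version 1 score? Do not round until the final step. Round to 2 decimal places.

42.49

Invert y = (SD_Y/SD_X)(x − M_X) + M_Y:
x = (SD_X/SD_Y)(y − M_Y) + M_X = (14.1/12.0)(43.50 − 63.0) + 65.4
x = 1.175000 × -19.500 + 65.4 = 42.49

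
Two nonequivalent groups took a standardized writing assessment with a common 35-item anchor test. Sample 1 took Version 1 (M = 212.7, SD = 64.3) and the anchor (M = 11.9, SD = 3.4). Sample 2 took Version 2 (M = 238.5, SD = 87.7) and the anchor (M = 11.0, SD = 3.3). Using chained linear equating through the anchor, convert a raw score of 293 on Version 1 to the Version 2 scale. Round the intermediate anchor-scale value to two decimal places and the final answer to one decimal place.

375.4

Version 1 → anchor (Sample 1): v = (3.4/64.3)(293 − 212.7) + 11.9 = 16.15
anchor → Version 2 (Sample 2): y = (87.7/3.3)(16.15 − 11.0) + 238.5 = 375.4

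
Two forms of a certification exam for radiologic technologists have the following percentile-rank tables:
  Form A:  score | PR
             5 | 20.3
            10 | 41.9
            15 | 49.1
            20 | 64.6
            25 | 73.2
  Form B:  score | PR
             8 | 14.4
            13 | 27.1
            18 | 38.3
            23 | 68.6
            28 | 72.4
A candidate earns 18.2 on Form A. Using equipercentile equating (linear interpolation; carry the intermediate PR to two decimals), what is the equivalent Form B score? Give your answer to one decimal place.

PR of 18.2 on Form A: 49.1 + (18.2 − 15)/(20 − 15) × (64.6 − 49.1) = 59.02
On Form B, PR 59.02 falls between score 18 (PR 38.3) and 23 (PR 68.6).
Interpolate: 18 + (59.02 − 38.3)/(68.6 − 38.3) × (23 − 18) = 21.4

21.4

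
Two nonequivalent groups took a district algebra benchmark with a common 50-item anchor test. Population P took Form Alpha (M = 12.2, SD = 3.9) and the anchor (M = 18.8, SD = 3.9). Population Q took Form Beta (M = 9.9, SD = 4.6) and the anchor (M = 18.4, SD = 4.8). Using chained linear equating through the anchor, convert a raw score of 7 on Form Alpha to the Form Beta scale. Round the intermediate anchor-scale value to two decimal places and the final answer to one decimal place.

Form Alpha → anchor (Population P): v = (3.9/3.9)(7 − 12.2) + 18.8 = 13.60
anchor → Form Beta (Population Q): y = (4.6/4.8)(13.60 − 18.4) + 9.9 = 5.3

5.3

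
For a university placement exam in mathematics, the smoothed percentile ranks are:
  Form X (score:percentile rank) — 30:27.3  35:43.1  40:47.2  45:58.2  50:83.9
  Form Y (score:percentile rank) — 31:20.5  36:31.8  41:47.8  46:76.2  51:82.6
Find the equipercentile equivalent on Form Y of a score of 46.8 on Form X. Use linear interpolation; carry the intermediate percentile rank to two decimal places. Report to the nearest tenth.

PR of 46.8 on Form X: 58.2 + (46.8 − 45)/(50 − 45) × (83.9 − 58.2) = 67.45
On Form Y, PR 67.45 falls between score 41 (PR 47.8) and 46 (PR 76.2).
Interpolate: 41 + (67.45 − 47.8)/(76.2 − 47.8) × (46 − 41) = 44.5

44.5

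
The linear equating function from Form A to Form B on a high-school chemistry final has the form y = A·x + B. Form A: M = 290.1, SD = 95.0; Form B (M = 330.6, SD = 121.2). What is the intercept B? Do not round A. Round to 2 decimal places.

A = SD_Y / SD_X = 121.2 / 95.0 = 1.275789
B = M_Y − A·M_X = 330.6 − 1.275789 × 290.1 = -39.51

-39.51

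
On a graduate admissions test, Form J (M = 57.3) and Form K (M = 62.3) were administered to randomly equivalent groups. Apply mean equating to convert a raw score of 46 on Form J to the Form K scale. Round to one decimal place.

51.0

Mean equating: y = x + (M_Y − M_X) = 46 + (62.3 − 57.3) = 51.0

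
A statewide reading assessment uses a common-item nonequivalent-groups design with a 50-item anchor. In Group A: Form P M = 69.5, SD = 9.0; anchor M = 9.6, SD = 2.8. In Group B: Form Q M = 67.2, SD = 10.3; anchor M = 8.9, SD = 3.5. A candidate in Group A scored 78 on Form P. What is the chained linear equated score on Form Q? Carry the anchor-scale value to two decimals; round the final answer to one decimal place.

Form P → anchor (Group A): v = (2.8/9.0)(78 − 69.5) + 9.6 = 12.24
anchor → Form Q (Group B): y = (10.3/3.5)(12.24 − 8.9) + 67.2 = 77.0

77.0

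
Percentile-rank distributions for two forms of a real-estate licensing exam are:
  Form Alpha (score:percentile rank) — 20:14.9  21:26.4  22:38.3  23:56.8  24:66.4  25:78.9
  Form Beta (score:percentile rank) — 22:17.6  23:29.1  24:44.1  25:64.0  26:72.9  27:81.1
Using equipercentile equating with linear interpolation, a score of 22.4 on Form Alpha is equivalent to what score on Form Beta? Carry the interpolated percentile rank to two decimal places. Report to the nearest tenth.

24.1

PR of 22.4 on Form Alpha: 38.3 + (22.4 − 22)/(23 − 22) × (56.8 − 38.3) = 45.70
On Form Beta, PR 45.70 falls between score 24 (PR 44.1) and 25 (PR 64.0).
Interpolate: 24 + (45.70 − 44.1)/(64.0 − 44.1) × (25 − 24) = 24.1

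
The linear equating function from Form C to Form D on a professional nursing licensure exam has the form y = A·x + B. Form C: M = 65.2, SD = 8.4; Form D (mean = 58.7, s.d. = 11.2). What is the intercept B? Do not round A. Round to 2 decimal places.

-28.23

A = SD_Y / SD_X = 11.2 / 8.4 = 1.333333
B = M_Y − A·M_X = 58.7 − 1.333333 × 65.2 = -28.23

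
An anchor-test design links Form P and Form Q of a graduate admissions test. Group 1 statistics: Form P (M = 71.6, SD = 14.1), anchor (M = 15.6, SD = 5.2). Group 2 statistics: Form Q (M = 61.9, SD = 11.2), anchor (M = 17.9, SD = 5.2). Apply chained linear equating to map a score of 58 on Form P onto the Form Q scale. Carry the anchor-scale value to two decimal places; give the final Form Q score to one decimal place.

46.1

Form P → anchor (Group 1): v = (5.2/14.1)(58 − 71.6) + 15.6 = 10.58
anchor → Form Q (Group 2): y = (11.2/5.2)(10.58 − 17.9) + 61.9 = 46.1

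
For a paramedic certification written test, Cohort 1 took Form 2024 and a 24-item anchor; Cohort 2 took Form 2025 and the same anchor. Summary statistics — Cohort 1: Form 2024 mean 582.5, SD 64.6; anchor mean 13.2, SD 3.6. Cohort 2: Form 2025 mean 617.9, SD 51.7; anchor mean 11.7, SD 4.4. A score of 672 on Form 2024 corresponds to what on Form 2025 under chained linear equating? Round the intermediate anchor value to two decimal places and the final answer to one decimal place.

Form 2024 → anchor (Cohort 1): v = (3.6/64.6)(672 − 582.5) + 13.2 = 18.19
anchor → Form 2025 (Cohort 2): y = (51.7/4.4)(18.19 − 11.7) + 617.9 = 694.2

694.2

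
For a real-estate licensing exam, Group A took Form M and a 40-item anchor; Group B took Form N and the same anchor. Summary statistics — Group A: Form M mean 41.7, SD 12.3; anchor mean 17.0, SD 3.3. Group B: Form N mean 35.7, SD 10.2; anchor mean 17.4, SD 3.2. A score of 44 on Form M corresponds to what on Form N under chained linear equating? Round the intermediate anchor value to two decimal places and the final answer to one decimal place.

36.4

Form M → anchor (Group A): v = (3.3/12.3)(44 − 41.7) + 17.0 = 17.62
anchor → Form N (Group B): y = (10.2/3.2)(17.62 − 17.4) + 35.7 = 36.4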